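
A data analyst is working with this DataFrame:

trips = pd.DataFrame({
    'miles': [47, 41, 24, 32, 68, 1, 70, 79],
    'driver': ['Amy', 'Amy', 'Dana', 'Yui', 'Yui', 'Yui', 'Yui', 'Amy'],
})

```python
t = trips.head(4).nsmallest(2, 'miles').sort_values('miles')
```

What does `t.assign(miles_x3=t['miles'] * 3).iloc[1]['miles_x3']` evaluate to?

96

take first 4 rows:
   miles driver
0     47    Amy
1     41    Amy
2     24   Dana
3     32    Yui
take 2 rows with smallest miles:
   miles driver
2     24   Dana
3     32    Yui
sort by miles:
   miles driver
2     24   Dana
3     32    Yui
add column miles_x3 = t['miles'] * 3:
   miles driver  miles_x3
2     24   Dana        72
3     32    Yui        96
Reading off the value at position 1, column 'miles_x3', we get 96.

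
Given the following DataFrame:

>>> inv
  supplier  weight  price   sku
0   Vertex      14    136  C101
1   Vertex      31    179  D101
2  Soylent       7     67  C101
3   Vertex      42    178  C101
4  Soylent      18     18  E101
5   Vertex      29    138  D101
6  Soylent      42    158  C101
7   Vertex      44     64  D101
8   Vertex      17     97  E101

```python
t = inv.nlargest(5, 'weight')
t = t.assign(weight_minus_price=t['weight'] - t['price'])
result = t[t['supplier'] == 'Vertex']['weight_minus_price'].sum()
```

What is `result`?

-413

take 5 rows with largest weight:
  supplier  weight  price   sku
7   Vertex      44     64  D101
3   Vertex      42    178  C101
6  Soylent      42    158  C101
1   Vertex      31    179  D101
5   Vertex      29    138  D101
add column weight_minus_price = t['weight'] - t['price']:
  supplier  weight  price   sku  weight_minus_price
7   Vertex      44     64  D101                 -20
3   Vertex      42    178  C101                -136
6  Soylent      42    158  C101                -116
1   Vertex      31    179  D101                -148
5   Vertex      29    138  D101                -109
filter rows where supplier == 'Vertex':
  supplier  weight  price   sku  weight_minus_price
7   Vertex      44     64  D101                 -20
3   Vertex      42    178  C101                -136
1   Vertex      31    179  D101                -148
5   Vertex      29    138  D101                -109
sum of column 'weight_minus_price' → -413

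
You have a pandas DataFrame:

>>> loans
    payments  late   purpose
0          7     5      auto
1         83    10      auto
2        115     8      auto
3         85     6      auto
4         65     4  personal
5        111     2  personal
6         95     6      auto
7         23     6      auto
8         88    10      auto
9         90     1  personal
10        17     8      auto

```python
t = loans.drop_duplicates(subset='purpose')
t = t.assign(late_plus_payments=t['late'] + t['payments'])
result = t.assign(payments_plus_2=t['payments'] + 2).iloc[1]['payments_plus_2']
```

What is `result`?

drop duplicate purpose (keep=first):
   payments  late   purpose
0         7     5      auto
4        65     4  personal
add column late_plus_payments = t['late'] + t['payments']:
   payments  late   purpose  late_plus_payments
0         7     5      auto                  12
4        65     4  personal                  69
add column payments_plus_2 = t['payments'] + 2:
   payments  late   purpose  late_plus_payments  payments_plus_2
0         7     5      auto                  12                9
4        65     4  personal                  69               67
Taking the value at position 1, column 'payments_plus_2' gives 67.

67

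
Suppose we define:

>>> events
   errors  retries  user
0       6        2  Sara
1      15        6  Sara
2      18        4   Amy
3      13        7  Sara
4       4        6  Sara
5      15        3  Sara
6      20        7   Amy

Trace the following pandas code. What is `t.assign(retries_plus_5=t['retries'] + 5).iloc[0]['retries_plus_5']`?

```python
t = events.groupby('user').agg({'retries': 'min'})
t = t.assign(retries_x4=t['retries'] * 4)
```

group by user, min of retries:
      retries
user         
Amy         4
Sara        2
add column retries_x4 = t['retries'] * 4:
      retries  retries_x4
user                     
Amy         4          16
Sara        2           8
add column retries_plus_5 = t['retries'] + 5:
      retries  retries_x4  retries_plus_5
user                                     
Amy         4          16               9
Sara        2           8               7

9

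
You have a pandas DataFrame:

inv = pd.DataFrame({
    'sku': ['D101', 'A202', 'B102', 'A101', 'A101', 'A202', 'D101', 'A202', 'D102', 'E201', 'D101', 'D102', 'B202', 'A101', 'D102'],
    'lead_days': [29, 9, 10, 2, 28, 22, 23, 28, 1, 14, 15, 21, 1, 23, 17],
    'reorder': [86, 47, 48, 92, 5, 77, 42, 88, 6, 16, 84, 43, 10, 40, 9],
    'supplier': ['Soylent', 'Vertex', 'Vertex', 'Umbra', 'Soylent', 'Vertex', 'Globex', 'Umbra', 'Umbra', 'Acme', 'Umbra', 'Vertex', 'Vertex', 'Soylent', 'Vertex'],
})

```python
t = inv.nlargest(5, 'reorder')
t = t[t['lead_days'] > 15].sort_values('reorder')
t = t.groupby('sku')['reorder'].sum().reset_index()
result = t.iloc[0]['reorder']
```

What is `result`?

take 5 rows with largest reorder:
     sku  lead_days  reorder supplier
3   A101          2       92    Umbra
7   A202         28       88    Umbra
0   D101         29       86  Soylent
10  D101         15       84    Umbra
5   A202         22       77   Vertex
filter rows where lead_days > 15:
    sku  lead_days  reorder supplier
7  A202         28       88    Umbra
0  D101         29       86  Soylent
5  A202         22       77   Vertex
sort by reorder:
    sku  lead_days  reorder supplier
5  A202         22       77   Vertex
0  D101         29       86  Soylent
7  A202         28       88    Umbra
group by sku, sum of reorder:
sku
A202    165
D101     86
Name: reorder, dtype: int64
reset_index():
    sku  reorder
0  A202      165
1  D101       86
Reading off the value at position 0, column 'reorder', we get 165.

165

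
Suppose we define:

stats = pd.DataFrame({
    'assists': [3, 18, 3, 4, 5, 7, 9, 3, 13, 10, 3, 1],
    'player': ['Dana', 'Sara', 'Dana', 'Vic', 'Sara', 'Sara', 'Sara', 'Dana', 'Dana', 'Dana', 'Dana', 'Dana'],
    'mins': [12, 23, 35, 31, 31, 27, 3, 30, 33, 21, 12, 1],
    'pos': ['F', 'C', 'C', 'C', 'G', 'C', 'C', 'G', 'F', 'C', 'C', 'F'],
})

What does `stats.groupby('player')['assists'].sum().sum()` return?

79

group by player, sum of assists:
player
Dana    36
Sara    39
Vic      4
Name: assists, dtype: int64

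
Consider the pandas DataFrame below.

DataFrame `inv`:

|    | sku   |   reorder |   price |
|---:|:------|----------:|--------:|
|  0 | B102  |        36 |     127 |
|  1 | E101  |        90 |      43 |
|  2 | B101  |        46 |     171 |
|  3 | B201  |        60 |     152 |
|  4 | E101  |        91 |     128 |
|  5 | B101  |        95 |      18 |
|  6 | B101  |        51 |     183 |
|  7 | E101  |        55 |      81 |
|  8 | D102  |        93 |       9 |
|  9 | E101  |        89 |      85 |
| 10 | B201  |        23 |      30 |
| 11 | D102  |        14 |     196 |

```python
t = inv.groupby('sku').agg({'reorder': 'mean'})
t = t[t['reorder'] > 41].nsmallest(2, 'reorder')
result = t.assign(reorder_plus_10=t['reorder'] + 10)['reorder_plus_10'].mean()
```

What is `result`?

57.5

group by sku, mean of reorder:
      reorder
sku          
B101    64.00
B102    36.00
B201    41.50
D102    53.50
E101    81.25
filter rows where reorder > 41:
      reorder
sku          
B101    64.00
B201    41.50
D102    53.50
E101    81.25
take 2 rows with smallest reorder:
      reorder
sku          
B201     41.5
D102     53.5
add column reorder_plus_10 = t['reorder'] + 10:
      reorder  reorder_plus_10
sku                           
B201     41.5             51.5
D102     53.5             63.5
Finally, mean of column 'reorder_plus_10' = 57.5.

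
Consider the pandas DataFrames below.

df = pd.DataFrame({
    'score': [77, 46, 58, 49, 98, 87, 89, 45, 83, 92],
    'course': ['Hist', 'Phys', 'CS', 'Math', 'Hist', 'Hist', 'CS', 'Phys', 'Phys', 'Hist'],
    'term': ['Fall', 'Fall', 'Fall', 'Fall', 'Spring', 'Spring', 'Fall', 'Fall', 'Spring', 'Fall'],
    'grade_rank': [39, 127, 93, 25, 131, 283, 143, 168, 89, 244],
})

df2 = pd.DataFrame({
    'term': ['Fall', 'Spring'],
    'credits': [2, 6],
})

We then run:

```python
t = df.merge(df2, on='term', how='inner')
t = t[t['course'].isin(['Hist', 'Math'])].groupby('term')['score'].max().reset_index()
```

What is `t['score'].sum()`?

190

merge on 'term' (how='inner') → 10 rows:
   score course    term  grade_rank  credits
0     77   Hist    Fall          39        2
1     46   Phys    Fall         127        2
2     58     CS    Fall          93        2
3     49   Math    Fall          25        2
4     98   Hist  Spring         131        6
5     87   Hist  Spring         283        6
6     89     CS    Fall         143        2
7     45   Phys    Fall         168        2
8     83   Phys  Spring          89        6
9     92   Hist    Fall         244        2
filter rows where course in ['Hist', 'Math']:
   score course    term  grade_rank  credits
0     77   Hist    Fall          39        2
3     49   Math    Fall          25        2
4     98   Hist  Spring         131        6
5     87   Hist  Spring         283        6
9     92   Hist    Fall         244        2
group by term, max of score:
term
Fall      92
Spring    98
Name: score, dtype: int64
reset_index():
     term  score
0    Fall     92
1  Spring     98
Then the sum of column 'score': 190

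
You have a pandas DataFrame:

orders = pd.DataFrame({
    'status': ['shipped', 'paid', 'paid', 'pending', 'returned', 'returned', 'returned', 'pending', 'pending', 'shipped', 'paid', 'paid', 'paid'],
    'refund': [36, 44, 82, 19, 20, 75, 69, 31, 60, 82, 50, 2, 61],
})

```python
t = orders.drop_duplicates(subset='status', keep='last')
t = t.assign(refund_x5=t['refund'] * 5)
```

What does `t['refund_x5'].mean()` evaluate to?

340.0

drop duplicate status (keep=last):
      status  refund
6   returned      69
8    pending      60
9    shipped      82
12      paid      61
add column refund_x5 = t['refund'] * 5:
      status  refund  refund_x5
6   returned      69        345
8    pending      60        300
9    shipped      82        410
12      paid      61        305
Taking the mean of column 'refund_x5' gives 340.0.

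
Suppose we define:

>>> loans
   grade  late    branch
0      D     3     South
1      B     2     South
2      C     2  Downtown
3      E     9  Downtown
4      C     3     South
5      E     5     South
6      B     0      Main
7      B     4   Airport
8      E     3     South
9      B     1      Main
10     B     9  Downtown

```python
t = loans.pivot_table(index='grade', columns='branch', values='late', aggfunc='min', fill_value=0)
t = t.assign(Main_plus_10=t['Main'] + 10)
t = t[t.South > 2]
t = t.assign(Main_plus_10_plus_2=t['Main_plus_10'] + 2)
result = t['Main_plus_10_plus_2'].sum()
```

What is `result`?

pivot: rows=grade, cols=branch, min(late):
branch  Airport  Downtown  Main  South
grade                                 
B             4         9     0      2
C             0         2     0      3
D             0         0     0      3
E             0         9     0      3
add column Main_plus_10 = t['Main'] + 10:
branch  Airport  Downtown  Main  South  Main_plus_10
grade                                               
B             4         9     0      2            10
C             0         2     0      3            10
D             0         0     0      3            10
E             0         9     0      3            10
filter rows where South > 2:
branch  Airport  Downtown  Main  South  Main_plus_10
grade                                               
C             0         2     0      3            10
D             0         0     0      3            10
E             0         9     0      3            10
add column Main_plus_10_plus_2 = t['Main_plus_10'] + 2:
branch  Airport  Downtown  Main  South  Main_plus_10  Main_plus_10_plus_2
grade                                                                    
C             0         2     0      3            10                   12
D             0         0     0      3            10                   12
E             0         9     0      3            10                   12
sum of column 'Main_plus_10_plus_2' → 36

36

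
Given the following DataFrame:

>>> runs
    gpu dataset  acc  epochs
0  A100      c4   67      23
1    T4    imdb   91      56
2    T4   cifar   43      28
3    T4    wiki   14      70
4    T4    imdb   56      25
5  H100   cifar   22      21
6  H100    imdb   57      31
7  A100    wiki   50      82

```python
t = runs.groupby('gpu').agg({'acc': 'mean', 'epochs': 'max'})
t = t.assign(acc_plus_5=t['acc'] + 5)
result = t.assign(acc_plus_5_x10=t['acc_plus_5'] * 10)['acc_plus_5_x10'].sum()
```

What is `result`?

1640.0

group by gpu: mean(acc), max(epochs):
       acc  epochs
gpu               
A100  58.5      82
H100  39.5      31
T4    51.0      70
add column acc_plus_5 = t['acc'] + 5:
       acc  epochs  acc_plus_5
gpu                           
A100  58.5      82        63.5
H100  39.5      31        44.5
T4    51.0      70        56.0
add column acc_plus_5_x10 = t['acc_plus_5'] * 10:
       acc  epochs  acc_plus_5  acc_plus_5_x10
gpu                                           
A100  58.5      82        63.5           635.0
H100  39.5      31        44.5           445.0
T4    51.0      70        56.0           560.0
The sum of column 'acc_plus_5_x10' is 1640.0.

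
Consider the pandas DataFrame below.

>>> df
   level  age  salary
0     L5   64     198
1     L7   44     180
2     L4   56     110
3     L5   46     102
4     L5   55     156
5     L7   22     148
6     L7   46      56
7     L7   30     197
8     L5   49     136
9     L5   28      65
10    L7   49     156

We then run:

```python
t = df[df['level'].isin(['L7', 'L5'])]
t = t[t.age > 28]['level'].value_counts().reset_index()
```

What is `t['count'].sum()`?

filter rows where level in ['L7', 'L5']:
   level  age  salary
0     L5   64     198
1     L7   44     180
3     L5   46     102
4     L5   55     156
5     L7   22     148
6     L7   46      56
7     L7   30     197
8     L5   49     136
9     L5   28      65
10    L7   49     156
filter rows where age > 28:
   level  age  salary
0     L5   64     198
1     L7   44     180
3     L5   46     102
4     L5   55     156
6     L7   46      56
7     L7   30     197
8     L5   49     136
10    L7   49     156
value_counts of level:
level
L5    4
L7    4
Name: count, dtype: int64
reset_index():
  level  count
0    L5      4
1    L7      4
Finally, sum of column 'count' = 8.

8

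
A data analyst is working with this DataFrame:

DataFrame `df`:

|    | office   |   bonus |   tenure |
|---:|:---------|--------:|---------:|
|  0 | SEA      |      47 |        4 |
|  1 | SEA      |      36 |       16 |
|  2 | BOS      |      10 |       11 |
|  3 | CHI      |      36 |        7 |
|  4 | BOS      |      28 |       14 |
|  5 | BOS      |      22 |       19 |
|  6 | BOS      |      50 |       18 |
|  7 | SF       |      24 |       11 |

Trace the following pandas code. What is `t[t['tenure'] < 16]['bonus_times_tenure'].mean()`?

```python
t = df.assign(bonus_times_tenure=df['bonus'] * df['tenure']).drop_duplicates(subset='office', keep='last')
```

add column bonus_times_tenure = df['bonus'] * df['tenure']:
  office  bonus  tenure  bonus_times_tenure
0    SEA     47       4                 188
1    SEA     36      16                 576
2    BOS     10      11                 110
3    CHI     36       7                 252
4    BOS     28      14                 392
5    BOS     22      19                 418
6    BOS     50      18                 900
7     SF     24      11                 264
drop duplicate office (keep=last):
  office  bonus  tenure  bonus_times_tenure
1    SEA     36      16                 576
3    CHI     36       7                 252
6    BOS     50      18                 900
7     SF     24      11                 264
filter rows where tenure < 16:
  office  bonus  tenure  bonus_times_tenure
3    CHI     36       7                 252
7     SF     24      11                 264

258.0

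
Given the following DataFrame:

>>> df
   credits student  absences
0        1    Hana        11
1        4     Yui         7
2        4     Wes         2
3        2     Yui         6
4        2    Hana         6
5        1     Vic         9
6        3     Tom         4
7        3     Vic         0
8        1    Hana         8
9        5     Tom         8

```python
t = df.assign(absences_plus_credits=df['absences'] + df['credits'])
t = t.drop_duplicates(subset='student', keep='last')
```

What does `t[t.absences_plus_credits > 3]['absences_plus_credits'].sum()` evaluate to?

add column absences_plus_credits = df['absences'] + df['credits']:
   credits student  absences  absences_plus_credits
0        1    Hana        11                     12
1        4     Yui         7                     11
2        4     Wes         2                      6
3        2     Yui         6                      8
4        2    Hana         6                      8
5        1     Vic         9                     10
6        3     Tom         4                      7
7        3     Vic         0                      3
8        1    Hana         8                      9
9        5     Tom         8                     13
drop duplicate student (keep=last):
   credits student  absences  absences_plus_credits
2        4     Wes         2                      6
3        2     Yui         6                      8
7        3     Vic         0                      3
8        1    Hana         8                      9
9        5     Tom         8                     13
filter rows where absences_plus_credits > 3:
   credits student  absences  absences_plus_credits
2        4     Wes         2                      6
3        2     Yui         6                      8
8        1    Hana         8                      9
9        5     Tom         8                     13
Hence 36.

36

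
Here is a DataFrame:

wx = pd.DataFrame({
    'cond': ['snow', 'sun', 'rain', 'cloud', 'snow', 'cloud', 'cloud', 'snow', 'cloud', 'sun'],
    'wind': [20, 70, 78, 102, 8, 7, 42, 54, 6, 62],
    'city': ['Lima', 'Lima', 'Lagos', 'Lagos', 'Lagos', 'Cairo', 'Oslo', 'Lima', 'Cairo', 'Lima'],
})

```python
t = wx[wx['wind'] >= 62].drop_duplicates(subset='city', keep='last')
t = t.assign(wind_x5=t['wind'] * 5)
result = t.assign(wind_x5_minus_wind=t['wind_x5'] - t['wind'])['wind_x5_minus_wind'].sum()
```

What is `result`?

filter rows where wind >= 62:
    cond  wind   city
1    sun    70   Lima
2   rain    78  Lagos
3  cloud   102  Lagos
9    sun    62   Lima
drop duplicate city (keep=last):
    cond  wind   city
3  cloud   102  Lagos
9    sun    62   Lima
add column wind_x5 = t['wind'] * 5:
    cond  wind   city  wind_x5
3  cloud   102  Lagos      510
9    sun    62   Lima      310
add column wind_x5_minus_wind = t['wind_x5'] - t['wind']:
    cond  wind   city  wind_x5  wind_x5_minus_wind
3  cloud   102  Lagos      510                 408
9    sun    62   Lima      310                 248
Taking the sum of column 'wind_x5_minus_wind' gives 656.

656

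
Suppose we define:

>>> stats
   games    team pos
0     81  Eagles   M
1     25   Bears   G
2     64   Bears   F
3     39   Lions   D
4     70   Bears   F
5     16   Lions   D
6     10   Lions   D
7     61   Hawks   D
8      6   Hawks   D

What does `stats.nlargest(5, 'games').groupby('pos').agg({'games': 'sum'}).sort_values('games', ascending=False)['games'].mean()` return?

take 5 rows with largest games:
   games    team pos
0     81  Eagles   M
4     70   Bears   F
2     64   Bears   F
7     61   Hawks   D
3     39   Lions   D
group by pos, sum of games:
     games
pos       
D      100
F      134
M       81
sort by games descending:
     games
pos       
F      134
D      100
M       81
Reading off the mean of column 'games', we get 105.0.

105.0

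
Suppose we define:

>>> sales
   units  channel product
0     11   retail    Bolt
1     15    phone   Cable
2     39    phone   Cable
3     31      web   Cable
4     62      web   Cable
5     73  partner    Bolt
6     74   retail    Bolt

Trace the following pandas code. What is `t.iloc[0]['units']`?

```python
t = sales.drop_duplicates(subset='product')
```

11

drop duplicate product (keep=first):
   units channel product
0     11  retail    Bolt
1     15   phone   Cable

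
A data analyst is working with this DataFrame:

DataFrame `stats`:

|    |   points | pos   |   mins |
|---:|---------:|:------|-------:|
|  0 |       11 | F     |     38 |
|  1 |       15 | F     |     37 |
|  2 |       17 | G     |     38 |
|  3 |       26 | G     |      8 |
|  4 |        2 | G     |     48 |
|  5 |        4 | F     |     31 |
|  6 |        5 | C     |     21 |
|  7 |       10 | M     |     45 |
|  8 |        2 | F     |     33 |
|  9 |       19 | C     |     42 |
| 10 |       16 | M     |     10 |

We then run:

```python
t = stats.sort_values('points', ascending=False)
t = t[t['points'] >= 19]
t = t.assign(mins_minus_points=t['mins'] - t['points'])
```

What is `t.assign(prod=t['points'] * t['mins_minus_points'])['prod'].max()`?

437

sort by points descending:
    points pos  mins
3       26   G     8
9       19   C    42
2       17   G    38
10      16   M    10
1       15   F    37
0       11   F    38
7       10   M    45
6        5   C    21
5        4   F    31
4        2   G    48
8        2   F    33
filter rows where points >= 19:
   points pos  mins
3      26   G     8
9      19   C    42
add column mins_minus_points = t['mins'] - t['points']:
   points pos  mins  mins_minus_points
3      26   G     8                -18
9      19   C    42                 23
add column prod = t['points'] * t['mins_minus_points']:
   points pos  mins  mins_minus_points  prod
3      26   G     8                -18  -468
9      19   C    42                 23   437
The max of column 'prod' is 437.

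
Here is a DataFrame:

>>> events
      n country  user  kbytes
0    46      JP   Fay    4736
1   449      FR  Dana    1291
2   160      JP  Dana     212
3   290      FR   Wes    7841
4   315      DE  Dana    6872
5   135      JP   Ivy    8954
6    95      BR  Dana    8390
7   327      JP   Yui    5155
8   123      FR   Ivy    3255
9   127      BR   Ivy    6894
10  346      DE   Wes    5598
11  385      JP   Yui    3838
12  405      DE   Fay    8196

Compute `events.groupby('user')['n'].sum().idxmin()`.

group by user, sum of n:
user
Dana    1019
Fay      451
Ivy      385
Wes      636
Yui      712
Name: n, dtype: int64

Ivy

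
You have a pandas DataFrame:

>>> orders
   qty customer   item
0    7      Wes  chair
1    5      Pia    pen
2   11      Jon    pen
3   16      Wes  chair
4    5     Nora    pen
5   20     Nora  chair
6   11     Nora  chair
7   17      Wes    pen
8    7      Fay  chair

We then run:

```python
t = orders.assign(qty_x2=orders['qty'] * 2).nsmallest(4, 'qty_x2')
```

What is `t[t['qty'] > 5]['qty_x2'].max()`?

14

add column qty_x2 = orders['qty'] * 2:
   qty customer   item  qty_x2
0    7      Wes  chair      14
1    5      Pia    pen      10
2   11      Jon    pen      22
3   16      Wes  chair      32
4    5     Nora    pen      10
5   20     Nora  chair      40
6   11     Nora  chair      22
7   17      Wes    pen      34
8    7      Fay  chair      14
take 4 rows with smallest qty_x2:
   qty customer   item  qty_x2
1    5      Pia    pen      10
4    5     Nora    pen      10
0    7      Wes  chair      14
8    7      Fay  chair      14
filter rows where qty > 5:
   qty customer   item  qty_x2
0    7      Wes  chair      14
8    7      Fay  chair      14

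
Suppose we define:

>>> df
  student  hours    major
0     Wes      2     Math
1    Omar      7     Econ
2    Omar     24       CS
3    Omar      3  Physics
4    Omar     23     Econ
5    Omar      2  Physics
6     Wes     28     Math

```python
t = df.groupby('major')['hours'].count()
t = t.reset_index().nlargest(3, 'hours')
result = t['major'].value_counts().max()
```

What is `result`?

1

group by major, count of hours:
major
CS         1
Econ       2
Math       2
Physics    2
Name: hours, dtype: int64
reset_index():
     major  hours
0       CS      1
1     Econ      2
2     Math      2
3  Physics      2
take 3 rows with largest hours:
     major  hours
1     Econ      2
2     Math      2
3  Physics      2
value_counts of major:
major
Econ       1
Math       1
Physics    1
Name: count, dtype: int64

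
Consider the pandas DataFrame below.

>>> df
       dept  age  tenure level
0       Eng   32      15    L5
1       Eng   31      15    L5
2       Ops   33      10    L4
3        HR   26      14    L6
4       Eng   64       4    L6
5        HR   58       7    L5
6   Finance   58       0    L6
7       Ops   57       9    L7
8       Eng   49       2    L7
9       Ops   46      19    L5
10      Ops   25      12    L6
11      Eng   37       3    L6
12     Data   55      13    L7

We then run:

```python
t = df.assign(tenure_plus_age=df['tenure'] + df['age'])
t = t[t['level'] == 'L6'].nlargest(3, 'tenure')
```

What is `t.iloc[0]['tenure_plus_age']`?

add column tenure_plus_age = df['tenure'] + df['age']:
       dept  age  tenure level  tenure_plus_age
0       Eng   32      15    L5               47
1       Eng   31      15    L5               46
2       Ops   33      10    L4               43
3        HR   26      14    L6               40
4       Eng   64       4    L6               68
5        HR   58       7    L5               65
6   Finance   58       0    L6               58
7       Ops   57       9    L7               66
8       Eng   49       2    L7               51
9       Ops   46      19    L5               65
10      Ops   25      12    L6               37
11      Eng   37       3    L6               40
12     Data   55      13    L7               68
filter rows where level == 'L6':
       dept  age  tenure level  tenure_plus_age
3        HR   26      14    L6               40
4       Eng   64       4    L6               68
6   Finance   58       0    L6               58
10      Ops   25      12    L6               37
11      Eng   37       3    L6               40
take 3 rows with largest tenure:
   dept  age  tenure level  tenure_plus_age
3    HR   26      14    L6               40
10  Ops   25      12    L6               37
4   Eng   64       4    L6               68
So iloc[0]['tenure_plus_age'] = 40.

40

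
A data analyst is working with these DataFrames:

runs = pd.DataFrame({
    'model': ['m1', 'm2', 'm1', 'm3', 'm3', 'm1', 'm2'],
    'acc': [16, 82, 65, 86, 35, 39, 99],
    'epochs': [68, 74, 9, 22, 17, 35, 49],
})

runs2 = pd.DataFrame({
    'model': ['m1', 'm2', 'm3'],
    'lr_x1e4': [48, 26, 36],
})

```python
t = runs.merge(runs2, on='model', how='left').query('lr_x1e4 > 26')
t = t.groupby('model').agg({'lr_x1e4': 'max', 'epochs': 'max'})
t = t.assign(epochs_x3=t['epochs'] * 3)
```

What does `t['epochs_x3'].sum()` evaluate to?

270

merge on 'model' (how='left') → 7 rows:
  model  acc  epochs  lr_x1e4
0    m1   16      68       48
1    m2   82      74       26
2    m1   65       9       48
3    m3   86      22       36
4    m3   35      17       36
5    m1   39      35       48
6    m2   99      49       26
filter rows where lr_x1e4 > 26:
  model  acc  epochs  lr_x1e4
0    m1   16      68       48
2    m1   65       9       48
3    m3   86      22       36
4    m3   35      17       36
5    m1   39      35       48
group by model: max(lr_x1e4), max(epochs):
       lr_x1e4  epochs
model                 
m1          48      68
m3          36      22
add column epochs_x3 = t['epochs'] * 3:
       lr_x1e4  epochs  epochs_x3
model                            
m1          48      68        204
m3          36      22         66
The sum of column 'epochs_x3' is 270.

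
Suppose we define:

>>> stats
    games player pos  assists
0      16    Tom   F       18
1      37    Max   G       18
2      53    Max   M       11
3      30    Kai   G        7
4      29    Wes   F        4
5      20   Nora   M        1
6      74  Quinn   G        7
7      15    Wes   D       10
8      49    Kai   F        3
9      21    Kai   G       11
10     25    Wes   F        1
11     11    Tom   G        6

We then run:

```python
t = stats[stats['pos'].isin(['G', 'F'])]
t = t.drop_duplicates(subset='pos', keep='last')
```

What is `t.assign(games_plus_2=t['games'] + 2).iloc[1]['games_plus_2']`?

filter rows where pos in ['G', 'F']:
    games player pos  assists
0      16    Tom   F       18
1      37    Max   G       18
3      30    Kai   G        7
4      29    Wes   F        4
6      74  Quinn   G        7
8      49    Kai   F        3
9      21    Kai   G       11
10     25    Wes   F        1
11     11    Tom   G        6
drop duplicate pos (keep=last):
    games player pos  assists
10     25    Wes   F        1
11     11    Tom   G        6
add column games_plus_2 = t['games'] + 2:
    games player pos  assists  games_plus_2
10     25    Wes   F        1            27
11     11    Tom   G        6            13
The value at position 1, column 'games_plus_2' is 13.

13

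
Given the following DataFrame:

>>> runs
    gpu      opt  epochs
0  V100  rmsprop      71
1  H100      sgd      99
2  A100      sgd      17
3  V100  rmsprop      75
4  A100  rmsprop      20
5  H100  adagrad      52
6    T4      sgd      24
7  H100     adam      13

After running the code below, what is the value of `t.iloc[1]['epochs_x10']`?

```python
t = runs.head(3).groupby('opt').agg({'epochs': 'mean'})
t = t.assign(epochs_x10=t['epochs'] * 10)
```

take first 3 rows:
    gpu      opt  epochs
0  V100  rmsprop      71
1  H100      sgd      99
2  A100      sgd      17
group by opt, mean of epochs:
         epochs
opt            
rmsprop    71.0
sgd        58.0
add column epochs_x10 = t['epochs'] * 10:
         epochs  epochs_x10
opt                        
rmsprop    71.0       710.0
sgd        58.0       580.0
Then the value at position 1, column 'epochs_x10': 580.0

580.0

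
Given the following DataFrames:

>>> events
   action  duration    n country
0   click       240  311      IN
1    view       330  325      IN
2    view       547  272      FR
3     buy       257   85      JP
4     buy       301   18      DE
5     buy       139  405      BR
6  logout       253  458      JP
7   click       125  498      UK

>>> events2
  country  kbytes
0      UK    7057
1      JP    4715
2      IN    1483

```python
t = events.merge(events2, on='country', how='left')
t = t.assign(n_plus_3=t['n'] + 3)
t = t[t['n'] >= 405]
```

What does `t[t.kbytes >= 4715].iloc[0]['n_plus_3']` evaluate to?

merge on 'country' (how='left') → 8 rows:
   action  duration    n country  kbytes
0   click       240  311      IN  1483.0
1    view       330  325      IN  1483.0
2    view       547  272      FR     NaN
3     buy       257   85      JP  4715.0
4     buy       301   18      DE     NaN
5     buy       139  405      BR     NaN
6  logout       253  458      JP  4715.0
7   click       125  498      UK  7057.0
add column n_plus_3 = t['n'] + 3:
   action  duration    n country  kbytes  n_plus_3
0   click       240  311      IN  1483.0       314
1    view       330  325      IN  1483.0       328
2    view       547  272      FR     NaN       275
3     buy       257   85      JP  4715.0        88
4     buy       301   18      DE     NaN        21
5     buy       139  405      BR     NaN       408
6  logout       253  458      JP  4715.0       461
7   click       125  498      UK  7057.0       501
filter rows where n >= 405:
   action  duration    n country  kbytes  n_plus_3
5     buy       139  405      BR     NaN       408
6  logout       253  458      JP  4715.0       461
7   click       125  498      UK  7057.0       501
filter rows where kbytes >= 4715:
   action  duration    n country  kbytes  n_plus_3
6  logout       253  458      JP  4715.0       461
7   click       125  498      UK  7057.0       501
Hence 461.

461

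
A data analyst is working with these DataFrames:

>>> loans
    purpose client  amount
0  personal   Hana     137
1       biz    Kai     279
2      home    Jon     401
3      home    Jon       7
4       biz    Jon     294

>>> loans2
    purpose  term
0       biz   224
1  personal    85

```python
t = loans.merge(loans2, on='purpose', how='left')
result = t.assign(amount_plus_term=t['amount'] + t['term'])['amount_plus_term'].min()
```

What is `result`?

222.0

merge on 'purpose' (how='left') → 5 rows:
    purpose client  amount   term
0  personal   Hana     137   85.0
1       biz    Kai     279  224.0
2      home    Jon     401    NaN
3      home    Jon       7    NaN
4       biz    Jon     294  224.0
add column amount_plus_term = t['amount'] + t['term']:
    purpose client  amount   term  amount_plus_term
0  personal   Hana     137   85.0             222.0
1       biz    Kai     279  224.0             503.0
2      home    Jon     401    NaN               NaN
3      home    Jon       7    NaN               NaN
4       biz    Jon     294  224.0             518.0
Finally, min of column 'amount_plus_term' = 222.0.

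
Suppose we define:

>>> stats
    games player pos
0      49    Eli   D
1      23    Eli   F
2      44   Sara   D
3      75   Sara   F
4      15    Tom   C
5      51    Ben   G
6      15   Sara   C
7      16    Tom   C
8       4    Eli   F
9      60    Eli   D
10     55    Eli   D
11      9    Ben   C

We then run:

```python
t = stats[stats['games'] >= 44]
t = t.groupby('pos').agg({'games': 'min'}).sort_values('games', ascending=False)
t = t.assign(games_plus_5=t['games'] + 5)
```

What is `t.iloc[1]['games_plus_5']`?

56

filter rows where games >= 44:
    games player pos
0      49    Eli   D
2      44   Sara   D
3      75   Sara   F
5      51    Ben   G
9      60    Eli   D
10     55    Eli   D
group by pos, min of games:
     games
pos       
D       44
F       75
G       51
sort by games descending:
     games
pos       
F       75
G       51
D       44
add column games_plus_5 = t['games'] + 5:
     games  games_plus_5
pos                     
F       75            80
G       51            56
D       44            49
Reading off the value at position 1, column 'games_plus_5', we get 56.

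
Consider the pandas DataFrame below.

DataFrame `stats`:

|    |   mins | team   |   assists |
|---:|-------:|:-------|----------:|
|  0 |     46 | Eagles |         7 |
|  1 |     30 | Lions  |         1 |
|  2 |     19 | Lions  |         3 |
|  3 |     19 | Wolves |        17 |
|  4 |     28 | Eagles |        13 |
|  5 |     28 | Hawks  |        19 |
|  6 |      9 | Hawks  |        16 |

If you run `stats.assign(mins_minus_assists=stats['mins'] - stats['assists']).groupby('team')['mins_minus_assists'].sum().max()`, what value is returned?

54

add column mins_minus_assists = stats['mins'] - stats['assists']:
   mins    team  assists  mins_minus_assists
0    46  Eagles        7                  39
1    30   Lions        1                  29
2    19   Lions        3                  16
3    19  Wolves       17                   2
4    28  Eagles       13                  15
5    28   Hawks       19                   9
6     9   Hawks       16                  -7
group by team, sum of mins_minus_assists:
team
Eagles    54
Hawks      2
Lions     45
Wolves     2
Name: mins_minus_assists, dtype: int64
The max of the resulting series is 54.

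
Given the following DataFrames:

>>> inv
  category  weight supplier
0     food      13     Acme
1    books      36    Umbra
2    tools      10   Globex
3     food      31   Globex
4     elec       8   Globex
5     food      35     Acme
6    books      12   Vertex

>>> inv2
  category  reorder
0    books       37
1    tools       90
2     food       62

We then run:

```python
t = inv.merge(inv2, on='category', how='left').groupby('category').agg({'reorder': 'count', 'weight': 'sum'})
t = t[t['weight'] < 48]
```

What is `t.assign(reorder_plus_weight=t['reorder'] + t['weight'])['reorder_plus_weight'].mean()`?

merge on 'category' (how='left') → 7 rows:
  category  weight supplier  reorder
0     food      13     Acme     62.0
1    books      36    Umbra     37.0
2    tools      10   Globex     90.0
3     food      31   Globex     62.0
4     elec       8   Globex      NaN
5     food      35     Acme     62.0
6    books      12   Vertex     37.0
group by category: count(reorder), sum(weight):
          reorder  weight
category                 
books           2      48
elec            0       8
food            3      79
tools           1      10
filter rows where weight < 48:
          reorder  weight
category                 
elec            0       8
tools           1      10
add column reorder_plus_weight = t['reorder'] + t['weight']:
          reorder  weight  reorder_plus_weight
category                                      
elec            0       8                    8
tools           1      10                   11
Finally, mean of column 'reorder_plus_weight' = 9.5.

9.5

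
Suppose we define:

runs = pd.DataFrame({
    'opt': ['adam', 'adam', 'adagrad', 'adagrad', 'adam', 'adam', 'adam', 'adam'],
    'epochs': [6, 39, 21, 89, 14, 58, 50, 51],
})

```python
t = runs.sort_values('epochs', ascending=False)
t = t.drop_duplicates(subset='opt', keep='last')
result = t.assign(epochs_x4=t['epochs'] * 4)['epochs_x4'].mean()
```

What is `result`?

sort by epochs descending:
       opt  epochs
3  adagrad      89
5     adam      58
7     adam      51
6     adam      50
1     adam      39
2  adagrad      21
4     adam      14
0     adam       6
drop duplicate opt (keep=last):
       opt  epochs
2  adagrad      21
0     adam       6
add column epochs_x4 = t['epochs'] * 4:
       opt  epochs  epochs_x4
2  adagrad      21         84
0     adam       6         24
mean of column 'epochs_x4' → 54.0

54.0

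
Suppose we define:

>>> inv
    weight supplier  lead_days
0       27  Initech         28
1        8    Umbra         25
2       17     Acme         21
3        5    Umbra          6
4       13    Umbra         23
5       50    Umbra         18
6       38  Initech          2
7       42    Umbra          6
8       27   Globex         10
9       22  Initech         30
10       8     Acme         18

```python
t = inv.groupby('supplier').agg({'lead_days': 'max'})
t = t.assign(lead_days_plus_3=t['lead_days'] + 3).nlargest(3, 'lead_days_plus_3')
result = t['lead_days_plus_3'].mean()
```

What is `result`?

group by supplier, max of lead_days:
          lead_days
supplier           
Acme             21
Globex           10
Initech          30
Umbra            25
add column lead_days_plus_3 = t['lead_days'] + 3:
          lead_days  lead_days_plus_3
supplier                             
Acme             21                24
Globex           10                13
Initech          30                33
Umbra            25                28
take 3 rows with largest lead_days_plus_3:
          lead_days  lead_days_plus_3
supplier                             
Initech          30                33
Umbra            25                28
Acme             21                24

28.3333333333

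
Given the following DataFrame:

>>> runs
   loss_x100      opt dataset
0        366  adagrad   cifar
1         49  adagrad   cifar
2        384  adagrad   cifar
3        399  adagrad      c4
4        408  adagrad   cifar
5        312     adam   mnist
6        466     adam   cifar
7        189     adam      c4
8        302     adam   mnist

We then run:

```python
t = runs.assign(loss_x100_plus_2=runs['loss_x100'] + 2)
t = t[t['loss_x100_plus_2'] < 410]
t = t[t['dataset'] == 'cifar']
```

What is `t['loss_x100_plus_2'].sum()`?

add column loss_x100_plus_2 = runs['loss_x100'] + 2:
   loss_x100      opt dataset  loss_x100_plus_2
0        366  adagrad   cifar               368
1         49  adagrad   cifar                51
2        384  adagrad   cifar               386
3        399  adagrad      c4               401
4        408  adagrad   cifar               410
5        312     adam   mnist               314
6        466     adam   cifar               468
7        189     adam      c4               191
8        302     adam   mnist               304
filter rows where loss_x100_plus_2 < 410:
   loss_x100      opt dataset  loss_x100_plus_2
0        366  adagrad   cifar               368
1         49  adagrad   cifar                51
2        384  adagrad   cifar               386
3        399  adagrad      c4               401
5        312     adam   mnist               314
7        189     adam      c4               191
8        302     adam   mnist               304
filter rows where dataset == 'cifar':
   loss_x100      opt dataset  loss_x100_plus_2
0        366  adagrad   cifar               368
1         49  adagrad   cifar                51
2        384  adagrad   cifar               386
sum of column 'loss_x100_plus_2' → 805

805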